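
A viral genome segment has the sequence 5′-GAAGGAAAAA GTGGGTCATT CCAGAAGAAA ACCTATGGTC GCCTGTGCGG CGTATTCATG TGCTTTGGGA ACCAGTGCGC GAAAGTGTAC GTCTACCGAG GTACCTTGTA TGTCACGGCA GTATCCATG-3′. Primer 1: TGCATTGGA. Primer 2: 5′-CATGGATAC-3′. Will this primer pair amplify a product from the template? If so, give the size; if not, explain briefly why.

No product — primer 1 has no binding site in the template.

Primer 1 (TGCATTGGA) does not match the top strand, and its reverse complement TCCAATGCA does not match either.
With no annealing site for primer 1, no amplification occurs.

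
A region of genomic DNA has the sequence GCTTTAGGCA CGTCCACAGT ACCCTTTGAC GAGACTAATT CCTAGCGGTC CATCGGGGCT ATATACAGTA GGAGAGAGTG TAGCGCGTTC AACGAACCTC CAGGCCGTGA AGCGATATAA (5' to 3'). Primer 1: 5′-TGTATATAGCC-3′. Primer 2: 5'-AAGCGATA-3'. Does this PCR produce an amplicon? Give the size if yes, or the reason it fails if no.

No product — the primers' 3' ends point away from each other.

Primer 1 (TGTATATAGCC) has reverse complement GGCTATATACA, which matches the top strand at positions 57–67; primer 1 anneals to the top strand there with its 3' end pointing upstream toward position 57.
Primer 2 (AAGCGATA) matches the top strand directly at positions 110–117; it anneals to the bottom strand with its 3' end pointing downstream toward position 117.
The 3' ends diverge (primer 1 extends toward position 1, primer 2 toward position 120), so the primers never converge on a shared product.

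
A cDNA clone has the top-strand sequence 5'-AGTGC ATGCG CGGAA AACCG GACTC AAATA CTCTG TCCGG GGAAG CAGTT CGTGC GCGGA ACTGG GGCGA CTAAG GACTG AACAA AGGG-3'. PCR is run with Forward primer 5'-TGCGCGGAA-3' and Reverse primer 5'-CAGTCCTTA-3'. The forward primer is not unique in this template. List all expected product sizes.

The forward primer TGCGCGGAA matches the top strand at positions 7–15, 53–61.
The reverse primer's reverse complement is TAAGGACTG, matching at positions 72–80.
Each forward site pairs with the reverse site to give a product ending at position 80: sizes 74, 28 bp.

74 bp, 28 bp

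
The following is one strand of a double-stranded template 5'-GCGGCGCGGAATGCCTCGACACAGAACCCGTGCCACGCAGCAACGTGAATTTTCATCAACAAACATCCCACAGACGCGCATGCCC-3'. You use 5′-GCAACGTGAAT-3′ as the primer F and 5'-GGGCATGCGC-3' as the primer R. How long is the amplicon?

Forward primer GCAACGTGAAT is found on the top strand at positions 40–50.
Taking the reverse complement of GGGCATGCGC gives GCGCATGCCC, found at positions 76–85 on the template; the primer anneals here to the top strand with its 3' end pointing upstream.
The product runs from position 40 to position 85, so its length is 85 − 40 + 1 = 46 bp.

46 bp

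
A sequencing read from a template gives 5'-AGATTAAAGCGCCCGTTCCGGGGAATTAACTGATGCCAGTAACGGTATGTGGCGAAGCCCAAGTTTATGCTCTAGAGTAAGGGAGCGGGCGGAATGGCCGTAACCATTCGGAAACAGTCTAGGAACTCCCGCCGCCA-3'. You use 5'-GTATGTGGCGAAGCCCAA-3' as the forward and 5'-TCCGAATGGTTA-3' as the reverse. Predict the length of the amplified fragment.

68 bp

Forward primer GTATGTGGCGAAGCCCAA is found on the top strand at positions 45–62.
The reverse primer's reverse complement is TAACCATTCGGA, which matches the template at positions 101–112.
The product runs from position 45 to position 112, so its length is 112 − 45 + 1 = 68 bp.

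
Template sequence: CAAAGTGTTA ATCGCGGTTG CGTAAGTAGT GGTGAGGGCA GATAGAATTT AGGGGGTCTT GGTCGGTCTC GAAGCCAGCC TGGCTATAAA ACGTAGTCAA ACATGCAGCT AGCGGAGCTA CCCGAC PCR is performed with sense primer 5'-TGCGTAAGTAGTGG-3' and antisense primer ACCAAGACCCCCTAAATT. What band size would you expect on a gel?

45 bp

Scanning the template, TGCGTAAGTAGTGG occurs at positions 19–32; this primer anneals to the bottom strand there with its 3' end pointing downstream.
Reverse complement of the reverse primer: AATTTAGGGGGTCTTGGT. This occurs on the top strand at positions 46–63.
Amplicon spans positions 19–63: 45 bp.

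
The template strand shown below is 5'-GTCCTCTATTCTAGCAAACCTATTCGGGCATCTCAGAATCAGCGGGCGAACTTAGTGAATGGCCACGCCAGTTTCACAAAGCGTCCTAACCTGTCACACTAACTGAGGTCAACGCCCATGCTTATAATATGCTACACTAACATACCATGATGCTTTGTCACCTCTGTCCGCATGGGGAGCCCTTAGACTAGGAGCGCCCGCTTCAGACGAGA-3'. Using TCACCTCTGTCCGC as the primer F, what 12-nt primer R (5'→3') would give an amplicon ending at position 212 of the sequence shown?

5'-TCTCGTCTGAAG-3'

The forward primer binds at positions 158–171; the product's 3' end on the top strand is position 212.
The reverse primer anneals to the top strand over positions 201–212, i.e. to CTTCAGACGAGA.
Its sequence written 5'→3' is the reverse complement: TCTCGTCTGAAG.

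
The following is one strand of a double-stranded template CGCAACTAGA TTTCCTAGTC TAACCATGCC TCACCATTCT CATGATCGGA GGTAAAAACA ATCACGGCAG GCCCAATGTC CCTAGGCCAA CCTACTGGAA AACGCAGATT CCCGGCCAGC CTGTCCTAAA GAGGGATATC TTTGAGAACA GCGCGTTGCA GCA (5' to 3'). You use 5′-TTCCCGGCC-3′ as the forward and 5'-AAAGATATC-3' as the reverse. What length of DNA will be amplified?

35 bp

The forward primer matches the template at positions 109–117.
Taking the reverse complement of AAAGATATC gives GATATCTTT, found at positions 135–143 on the template; the primer anneals here to the top strand with its 3' end pointing upstream.
Amplicon spans positions 109–143: 35 bp.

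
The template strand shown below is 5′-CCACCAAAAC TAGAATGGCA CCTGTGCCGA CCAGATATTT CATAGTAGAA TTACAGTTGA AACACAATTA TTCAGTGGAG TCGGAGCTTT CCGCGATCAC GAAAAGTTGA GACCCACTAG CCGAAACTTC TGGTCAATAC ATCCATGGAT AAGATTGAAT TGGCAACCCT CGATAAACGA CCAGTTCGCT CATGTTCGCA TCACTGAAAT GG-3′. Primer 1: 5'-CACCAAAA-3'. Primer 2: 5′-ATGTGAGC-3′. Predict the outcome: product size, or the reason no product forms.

No product — primer 2 has no binding site in the template.

Primer 2 (ATGTGAGC) does not match the top strand, and its reverse complement GCTCACAT does not match either.
With no annealing site for primer 2, no amplification occurs.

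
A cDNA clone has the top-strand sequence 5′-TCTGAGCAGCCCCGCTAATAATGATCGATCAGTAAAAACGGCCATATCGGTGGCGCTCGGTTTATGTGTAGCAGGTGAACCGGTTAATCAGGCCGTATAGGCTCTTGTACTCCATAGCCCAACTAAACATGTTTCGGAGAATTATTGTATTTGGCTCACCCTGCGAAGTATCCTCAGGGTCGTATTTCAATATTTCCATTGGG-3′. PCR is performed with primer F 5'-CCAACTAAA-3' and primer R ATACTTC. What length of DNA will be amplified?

The forward primer matches the template at positions 119–127.
Reverse complement of the reverse primer: GAAGTAT. This occurs on the top strand at positions 165–171.
Product length = (reverse-primer end) − (forward-primer start) + 1 = 171 − 119 + 1 = 53 bp.

53 bp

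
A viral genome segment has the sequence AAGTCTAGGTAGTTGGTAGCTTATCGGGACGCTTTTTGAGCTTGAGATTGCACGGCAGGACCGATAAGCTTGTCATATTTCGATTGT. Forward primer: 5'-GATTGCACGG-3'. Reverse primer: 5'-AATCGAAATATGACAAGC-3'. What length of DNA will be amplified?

40 bp

The forward primer matches the template at positions 46–55.
The reverse primer's reverse complement is GCTTGTCATATTTCGATT, which matches the template at positions 68–85.
Product length = (reverse-primer end) − (forward-primer start) + 1 = 85 − 46 + 1 = 40 bp.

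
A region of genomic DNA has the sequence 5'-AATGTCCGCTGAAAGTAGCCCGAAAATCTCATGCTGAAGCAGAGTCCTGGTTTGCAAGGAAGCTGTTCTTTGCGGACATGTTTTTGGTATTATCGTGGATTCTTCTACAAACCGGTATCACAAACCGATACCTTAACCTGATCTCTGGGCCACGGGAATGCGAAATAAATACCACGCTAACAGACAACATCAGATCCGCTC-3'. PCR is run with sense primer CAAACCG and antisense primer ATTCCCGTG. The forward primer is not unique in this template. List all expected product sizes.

52 bp, 39 bp

The forward primer CAAACCG matches the top strand at positions 108–114, 121–127.
The reverse primer's reverse complement is CACGGGAAT, matching at positions 151–159.
Each forward site pairs with the reverse site to give a product ending at position 159: sizes 52, 39 bp.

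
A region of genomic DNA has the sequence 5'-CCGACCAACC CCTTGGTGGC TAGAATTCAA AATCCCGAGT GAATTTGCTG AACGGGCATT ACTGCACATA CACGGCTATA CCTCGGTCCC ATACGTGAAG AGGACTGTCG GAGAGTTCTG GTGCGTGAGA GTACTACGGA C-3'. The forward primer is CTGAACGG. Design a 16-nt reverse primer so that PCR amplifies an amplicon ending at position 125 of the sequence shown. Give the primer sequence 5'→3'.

The forward primer binds at positions 48–55; the product's 3' end on the top strand is position 125.
The reverse primer anneals to the top strand over positions 110–125, i.e. to GGAGAGTTCTGGTGCG.
Its sequence written 5'→3' is the reverse complement: CGCACCAGAACTCTCC.

5'-CGCACCAGAACTCTCC-3'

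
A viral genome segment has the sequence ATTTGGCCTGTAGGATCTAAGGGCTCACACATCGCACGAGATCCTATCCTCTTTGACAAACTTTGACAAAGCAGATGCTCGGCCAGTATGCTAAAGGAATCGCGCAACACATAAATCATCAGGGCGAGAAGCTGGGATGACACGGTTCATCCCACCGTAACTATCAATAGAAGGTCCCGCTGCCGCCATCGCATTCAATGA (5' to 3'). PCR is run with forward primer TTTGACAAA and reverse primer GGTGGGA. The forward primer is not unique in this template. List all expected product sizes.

105 bp, 95 bp

The forward primer TTTGACAAA matches the top strand at positions 52–60, 62–70.
The reverse primer's reverse complement is TCCCACC, matching at positions 150–156.
Each forward site pairs with the reverse site to give a product ending at position 156: sizes 105, 95 bp.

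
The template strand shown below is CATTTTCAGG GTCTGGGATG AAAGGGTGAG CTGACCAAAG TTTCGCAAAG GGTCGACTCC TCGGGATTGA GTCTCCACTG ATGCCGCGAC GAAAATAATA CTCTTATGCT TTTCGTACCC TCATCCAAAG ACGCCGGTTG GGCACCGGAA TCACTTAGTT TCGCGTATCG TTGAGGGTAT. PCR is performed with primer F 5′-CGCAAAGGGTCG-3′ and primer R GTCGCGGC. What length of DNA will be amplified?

47 bp

Forward primer CGCAAAGGGTCG is found on the top strand at positions 44–55.
Reverse complement of the reverse primer: GCCGCGAC. This occurs on the top strand at positions 83–90.
Amplicon spans positions 44–90: 47 bp.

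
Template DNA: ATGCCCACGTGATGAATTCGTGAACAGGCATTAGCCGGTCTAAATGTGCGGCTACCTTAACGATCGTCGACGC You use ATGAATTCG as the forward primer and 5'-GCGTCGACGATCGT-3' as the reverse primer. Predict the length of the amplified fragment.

62 bp

Forward primer ATGAATTCG is found on the top strand at positions 12–20.
Taking the reverse complement of GCGTCGACGATCGT gives ACGATCGTCGACGC, found at positions 60–73 on the template; the primer anneals here to the top strand with its 3' end pointing upstream.
Product length = (reverse-primer end) − (forward-primer start) + 1 = 73 − 12 + 1 = 62 bp.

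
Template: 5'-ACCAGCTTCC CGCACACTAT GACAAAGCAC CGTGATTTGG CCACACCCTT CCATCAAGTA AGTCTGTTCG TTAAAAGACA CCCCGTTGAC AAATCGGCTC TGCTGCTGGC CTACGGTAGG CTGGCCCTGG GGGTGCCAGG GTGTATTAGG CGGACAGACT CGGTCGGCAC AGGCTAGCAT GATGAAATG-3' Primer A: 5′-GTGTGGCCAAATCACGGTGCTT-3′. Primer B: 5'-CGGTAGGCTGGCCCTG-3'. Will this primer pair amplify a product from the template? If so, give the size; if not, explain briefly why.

Primer A (GTGTGGCCAAATCACGGTGCTT) has reverse complement AAGCACCGTGATTTGGCCACAC, which matches the top strand at positions 25–46; primer A anneals to the top strand there with its 3' end pointing upstream toward position 25.
Primer B (CGGTAGGCTGGCCCTG) matches the top strand directly at positions 114–129; it anneals to the bottom strand with its 3' end pointing downstream toward position 129.
The 3' ends diverge (primer A extends toward position 1, primer B toward position 189), so the primers never converge on a shared product.

No product — the primers' 3' ends point away from each other.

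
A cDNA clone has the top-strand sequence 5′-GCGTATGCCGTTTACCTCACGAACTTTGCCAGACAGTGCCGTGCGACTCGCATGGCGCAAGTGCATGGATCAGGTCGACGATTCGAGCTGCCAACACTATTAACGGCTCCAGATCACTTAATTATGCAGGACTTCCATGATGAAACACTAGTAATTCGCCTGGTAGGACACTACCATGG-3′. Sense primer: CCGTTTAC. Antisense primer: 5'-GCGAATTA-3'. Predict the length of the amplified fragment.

The forward primer matches the template at positions 8–15.
Taking the reverse complement of GCGAATTA gives TAATTCGC, found at positions 152–159 on the template; the primer anneals here to the top strand with its 3' end pointing upstream.
Product length = (reverse-primer end) − (forward-primer start) + 1 = 159 − 8 + 1 = 152 bp.

152 bp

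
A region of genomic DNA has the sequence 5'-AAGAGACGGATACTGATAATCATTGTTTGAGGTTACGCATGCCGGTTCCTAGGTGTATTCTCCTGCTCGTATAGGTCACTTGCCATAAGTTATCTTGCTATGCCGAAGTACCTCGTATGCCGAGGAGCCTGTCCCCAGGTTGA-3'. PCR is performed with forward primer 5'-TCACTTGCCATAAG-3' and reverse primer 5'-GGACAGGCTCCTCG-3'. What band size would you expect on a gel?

59 bp

Scanning the template, TCACTTGCCATAAG occurs at positions 76–89; this primer anneals to the bottom strand there with its 3' end pointing downstream.
Reverse complement of the reverse primer: CGAGGAGCCTGTCC. This occurs on the top strand at positions 121–134.
Amplicon spans positions 76–134: 59 bp.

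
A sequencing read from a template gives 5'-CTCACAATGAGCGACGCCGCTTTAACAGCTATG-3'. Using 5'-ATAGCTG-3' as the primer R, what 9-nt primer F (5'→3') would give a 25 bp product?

The reverse primer's reverse complement CAGCTAT matches the template at positions 26–32, so the product ends at position 32.
A 25 bp product then starts at position 32 − 25 + 1 = 8.
The forward primer is identical to the top strand there: TGAGCGACG.

5'-TGAGCGACG-3'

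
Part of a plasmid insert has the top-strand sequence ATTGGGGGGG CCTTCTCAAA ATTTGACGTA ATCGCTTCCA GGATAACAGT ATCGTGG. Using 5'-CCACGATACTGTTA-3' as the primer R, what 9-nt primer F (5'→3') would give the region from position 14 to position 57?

The reverse primer's reverse complement TAACAGTATCGTGG matches the template at positions 44–57; the product starts at position 14.
The forward primer is identical to the top strand over positions 14–22: TCTCAAAAT.

5'-TCTCAAAAT-3'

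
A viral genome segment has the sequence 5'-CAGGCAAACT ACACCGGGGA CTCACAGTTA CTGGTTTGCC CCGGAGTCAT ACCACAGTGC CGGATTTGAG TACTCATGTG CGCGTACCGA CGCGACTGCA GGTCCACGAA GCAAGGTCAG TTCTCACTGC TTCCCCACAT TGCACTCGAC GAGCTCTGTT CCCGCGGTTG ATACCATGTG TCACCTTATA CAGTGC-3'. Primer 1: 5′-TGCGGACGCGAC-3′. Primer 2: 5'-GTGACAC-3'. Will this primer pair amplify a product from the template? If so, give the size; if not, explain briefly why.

No product — primer 1 has no binding site in the template.

Primer 1 (TGCGGACGCGAC) does not match the top strand, and its reverse complement GTCGCGTCCGCA does not match either.
With no annealing site for primer 1, no amplification occurs.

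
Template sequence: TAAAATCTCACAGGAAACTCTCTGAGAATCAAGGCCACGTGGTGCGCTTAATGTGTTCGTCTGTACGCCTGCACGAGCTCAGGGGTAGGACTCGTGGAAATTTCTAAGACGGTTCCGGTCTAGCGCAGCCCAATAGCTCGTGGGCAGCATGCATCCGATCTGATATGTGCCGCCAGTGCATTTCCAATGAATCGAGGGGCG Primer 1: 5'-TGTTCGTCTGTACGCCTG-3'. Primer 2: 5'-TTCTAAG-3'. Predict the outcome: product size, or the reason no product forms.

Primer 1 (TGTTCGTCTGTACGCCTG) matches the top strand at positions 54–71 (3' end points downstream).
Primer 2 (TTCTAAG) also matches the top strand directly, at positions 102–108 — its reverse complement CTTAGAA is not present.
Both primers anneal to the bottom strand with 3' ends pointing the same way, so neither can prime synthesis back toward the other.

No product — both primers anneal to the same strand and extend in the same direction.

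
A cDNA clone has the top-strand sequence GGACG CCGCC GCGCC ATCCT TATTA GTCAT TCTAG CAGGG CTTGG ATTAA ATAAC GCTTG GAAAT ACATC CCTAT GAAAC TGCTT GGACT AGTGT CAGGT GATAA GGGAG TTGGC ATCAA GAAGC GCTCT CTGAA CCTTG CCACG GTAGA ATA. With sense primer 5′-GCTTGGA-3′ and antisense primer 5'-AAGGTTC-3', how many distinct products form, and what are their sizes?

The forward primer GCTTGGA matches the top strand at positions 40–46, 56–62, 82–88.
The reverse primer's reverse complement is GAACCTT, matching at positions 133–139.
Each forward site pairs with the reverse site to give a product ending at position 139: sizes 100, 84, 58 bp.

Three products: 100 bp, 84 bp, 58 bp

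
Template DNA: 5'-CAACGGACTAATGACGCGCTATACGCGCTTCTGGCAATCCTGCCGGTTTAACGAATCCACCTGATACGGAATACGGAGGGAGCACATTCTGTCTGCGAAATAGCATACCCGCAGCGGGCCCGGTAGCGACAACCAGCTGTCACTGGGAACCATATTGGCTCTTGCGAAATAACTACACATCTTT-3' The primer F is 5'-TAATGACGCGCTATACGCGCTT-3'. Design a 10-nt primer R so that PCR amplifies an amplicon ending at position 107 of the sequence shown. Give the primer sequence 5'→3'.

5'-TATGCTATTT-3'

The forward primer binds at positions 9–30; the product's 3' end on the top strand is position 107.
The reverse primer anneals to the top strand over positions 98–107, i.e. to AAATAGCATA.
Its sequence written 5'→3' is the reverse complement: TATGCTATTT.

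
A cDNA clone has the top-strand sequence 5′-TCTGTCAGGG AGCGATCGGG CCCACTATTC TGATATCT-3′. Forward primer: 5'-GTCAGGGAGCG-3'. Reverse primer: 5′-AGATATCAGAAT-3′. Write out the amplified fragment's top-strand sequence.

5'-GTCAGGGAGCGATCGGGCCCACTATTCTGATATCT-3'

Forward primer GTCAGGGAGCG is found on the top strand at positions 4–14.
Reverse complement of the reverse primer: ATTCTGATATCT. This occurs on the top strand at positions 27–38.
The product is the template from position 4 through 38 (35 bp).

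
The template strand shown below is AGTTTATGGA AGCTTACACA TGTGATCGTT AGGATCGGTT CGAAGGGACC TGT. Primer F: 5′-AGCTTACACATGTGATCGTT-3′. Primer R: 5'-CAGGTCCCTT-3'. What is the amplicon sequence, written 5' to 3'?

5'-AGCTTACACATGTGATCGTTAGGATCGGTTCGAAGGGACCTG-3'

Scanning the template, AGCTTACACATGTGATCGTT occurs at positions 11–30; this primer anneals to the bottom strand there with its 3' end pointing downstream.
Reverse complement of the reverse primer: AAGGGACCTG. This occurs on the top strand at positions 43–52.
The product is the template from position 11 through 52 (42 bp).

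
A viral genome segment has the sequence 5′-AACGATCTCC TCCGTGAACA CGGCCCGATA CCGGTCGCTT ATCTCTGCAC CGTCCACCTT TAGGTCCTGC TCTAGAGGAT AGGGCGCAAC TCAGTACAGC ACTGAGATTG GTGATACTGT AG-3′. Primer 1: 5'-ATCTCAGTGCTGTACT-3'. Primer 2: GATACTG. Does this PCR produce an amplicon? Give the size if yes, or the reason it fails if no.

Primer 1 (ATCTCAGTGCTGTACT) has reverse complement AGTACAGCACTGAGAT, which matches the top strand at positions 93–108; primer 1 anneals to the top strand there with its 3' end pointing upstream toward position 93.
Primer 2 (GATACTG) matches the top strand directly at positions 113–119; it anneals to the bottom strand with its 3' end pointing downstream toward position 119.
The 3' ends diverge (primer 1 extends toward position 1, primer 2 toward position 122), so the primers never converge on a shared product.

No product — the primers' 3' ends point away from each other.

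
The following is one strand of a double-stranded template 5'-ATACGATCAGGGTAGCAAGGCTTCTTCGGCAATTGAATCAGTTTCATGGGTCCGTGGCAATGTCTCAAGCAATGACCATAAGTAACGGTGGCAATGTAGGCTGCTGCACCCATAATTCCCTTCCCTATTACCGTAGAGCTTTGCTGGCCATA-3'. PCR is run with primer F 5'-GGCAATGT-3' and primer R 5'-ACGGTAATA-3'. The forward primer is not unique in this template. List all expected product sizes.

79 bp, 45 bp

The forward primer GGCAATGT matches the top strand at positions 56–63, 90–97.
The reverse primer's reverse complement is TATTACCGT, matching at positions 126–134.
Each forward site pairs with the reverse site to give a product ending at position 134: sizes 79, 45 bp.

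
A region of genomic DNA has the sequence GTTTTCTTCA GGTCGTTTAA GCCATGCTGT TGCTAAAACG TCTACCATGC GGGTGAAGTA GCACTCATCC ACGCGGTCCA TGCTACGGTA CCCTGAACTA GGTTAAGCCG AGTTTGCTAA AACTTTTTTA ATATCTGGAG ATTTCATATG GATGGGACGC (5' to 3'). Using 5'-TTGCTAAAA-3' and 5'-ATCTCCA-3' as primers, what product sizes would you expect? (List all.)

The forward primer TTGCTAAAA matches the top strand at positions 30–38, 114–122.
The reverse primer's reverse complement is TGGAGAT, matching at positions 136–142.
Each forward site pairs with the reverse site to give a product ending at position 142: sizes 113, 29 bp.

113 bp, 29 bp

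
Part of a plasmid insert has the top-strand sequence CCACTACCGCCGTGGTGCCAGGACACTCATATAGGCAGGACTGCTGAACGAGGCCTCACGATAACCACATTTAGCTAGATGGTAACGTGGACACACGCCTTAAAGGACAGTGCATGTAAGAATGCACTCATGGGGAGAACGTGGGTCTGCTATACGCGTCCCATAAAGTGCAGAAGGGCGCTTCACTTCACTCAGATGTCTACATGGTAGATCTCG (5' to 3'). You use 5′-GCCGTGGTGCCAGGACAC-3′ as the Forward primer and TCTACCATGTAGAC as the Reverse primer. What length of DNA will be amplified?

Forward primer GCCGTGGTGCCAGGACAC is found on the top strand at positions 9–26.
Reverse complement of the reverse primer: GTCTACATGGTAGA. This occurs on the top strand at positions 198–211.
Amplicon spans positions 9–211: 203 bp.

203 bp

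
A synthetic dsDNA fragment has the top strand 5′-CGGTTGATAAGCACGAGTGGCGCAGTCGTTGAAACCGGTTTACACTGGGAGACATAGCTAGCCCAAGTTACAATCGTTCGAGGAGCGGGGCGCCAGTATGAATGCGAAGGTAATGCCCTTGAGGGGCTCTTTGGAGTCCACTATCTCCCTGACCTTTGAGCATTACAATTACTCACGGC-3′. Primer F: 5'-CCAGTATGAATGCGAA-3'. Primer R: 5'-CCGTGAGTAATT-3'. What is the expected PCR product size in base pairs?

86 bp

The forward primer matches the template at positions 93–108.
The reverse primer's reverse complement is AATTACTCACGG, which matches the template at positions 167–178.
The product runs from position 93 to position 178, so its length is 178 − 93 + 1 = 86 bp.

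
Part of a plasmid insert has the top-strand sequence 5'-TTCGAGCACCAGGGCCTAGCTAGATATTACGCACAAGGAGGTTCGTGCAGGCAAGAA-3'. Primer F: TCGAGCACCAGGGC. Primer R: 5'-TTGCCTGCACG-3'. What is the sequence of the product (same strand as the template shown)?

5'-TCGAGCACCAGGGCCTAGCTAGATATTACGCACAAGGAGGTTCGTGCAGGCAA-3'

The forward primer matches the template at positions 2–15.
Reverse complement of the reverse primer: CGTGCAGGCAA. This occurs on the top strand at positions 44–54.
The product is the template from position 2 through 54 (53 bp).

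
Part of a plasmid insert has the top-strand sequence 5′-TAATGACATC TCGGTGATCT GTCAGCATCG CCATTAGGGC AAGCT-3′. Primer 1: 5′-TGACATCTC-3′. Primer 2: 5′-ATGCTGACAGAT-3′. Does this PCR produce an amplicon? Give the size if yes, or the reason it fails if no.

Yes — a 25 bp product.

Primer 1 (TGACATCTC) matches the top strand at positions 4–12; it acts as a forward primer.
Primer 2's reverse complement is ATCTGTCAGCAT, matching the top strand at positions 17–28; it acts as a reverse primer.
The 3' ends face each other across positions 4–28, giving a 25 bp product.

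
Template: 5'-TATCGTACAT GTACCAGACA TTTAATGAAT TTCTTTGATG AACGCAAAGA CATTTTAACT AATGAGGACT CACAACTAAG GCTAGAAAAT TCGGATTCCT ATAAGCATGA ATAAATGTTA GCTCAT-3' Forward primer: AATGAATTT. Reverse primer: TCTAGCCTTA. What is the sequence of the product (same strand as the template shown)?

The forward primer matches the template at positions 24–32.
Taking the reverse complement of TCTAGCCTTA gives TAAGGCTAGA, found at positions 77–86 on the template; the primer anneals here to the top strand with its 3' end pointing upstream.
The product is the template from position 24 through 86 (63 bp).

5'-AATGAATTTCTTTGATGAACGCAAAGACATTTTAACTAATGAGGACTCACAACTAAGGCTAGA-3'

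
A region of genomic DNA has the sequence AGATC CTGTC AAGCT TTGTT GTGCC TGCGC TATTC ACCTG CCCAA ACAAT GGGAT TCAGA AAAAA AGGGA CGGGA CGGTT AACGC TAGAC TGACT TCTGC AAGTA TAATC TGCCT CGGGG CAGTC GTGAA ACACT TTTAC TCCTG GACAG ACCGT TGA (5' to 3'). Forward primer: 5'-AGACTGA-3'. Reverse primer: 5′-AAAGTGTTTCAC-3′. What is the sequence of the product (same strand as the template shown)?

5'-AGACTGACTTCTGCAAGTATAATCTGCCTCGGGGCAGTCGTGAAACACTTT-3'

Scanning the template, AGACTGA occurs at positions 87–93; this primer anneals to the bottom strand there with its 3' end pointing downstream.
The reverse primer's reverse complement is GTGAAACACTTT, which matches the template at positions 126–137.
The product is the template from position 87 through 137 (51 bp).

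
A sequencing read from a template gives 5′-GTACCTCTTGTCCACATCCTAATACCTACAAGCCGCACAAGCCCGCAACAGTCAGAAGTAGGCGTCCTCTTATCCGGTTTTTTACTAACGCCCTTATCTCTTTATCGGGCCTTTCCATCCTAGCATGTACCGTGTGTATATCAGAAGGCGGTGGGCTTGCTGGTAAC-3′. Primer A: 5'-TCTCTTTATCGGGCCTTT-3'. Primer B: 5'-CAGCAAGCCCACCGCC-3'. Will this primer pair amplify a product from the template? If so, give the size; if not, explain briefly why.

Primer A (TCTCTTTATCGGGCCTTT) matches the top strand at positions 97–114; it acts as a forward primer.
Primer B's reverse complement is GGCGGTGGGCTTGCTG, matching the top strand at positions 147–162; it acts as a reverse primer.
The 3' ends face each other across positions 97–162, giving a 66 bp product.

Yes — a 66 bp product.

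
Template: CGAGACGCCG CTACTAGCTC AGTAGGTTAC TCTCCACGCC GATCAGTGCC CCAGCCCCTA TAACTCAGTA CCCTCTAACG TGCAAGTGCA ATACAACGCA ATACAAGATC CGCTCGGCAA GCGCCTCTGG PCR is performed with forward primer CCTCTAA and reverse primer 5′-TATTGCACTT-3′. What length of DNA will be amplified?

22 bp

Forward primer CCTCTAA is found on the top strand at positions 72–78.
Reverse complement of the reverse primer: AAGTGCAATA. This occurs on the top strand at positions 84–93.
Amplicon spans positions 72–93: 22 bp.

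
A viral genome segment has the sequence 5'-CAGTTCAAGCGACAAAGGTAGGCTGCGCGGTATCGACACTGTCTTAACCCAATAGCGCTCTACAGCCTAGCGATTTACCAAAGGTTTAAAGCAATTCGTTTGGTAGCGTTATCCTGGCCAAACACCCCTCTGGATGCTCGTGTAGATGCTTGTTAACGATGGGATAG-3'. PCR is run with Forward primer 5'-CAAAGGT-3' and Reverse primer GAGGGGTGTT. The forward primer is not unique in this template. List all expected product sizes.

The forward primer CAAAGGT matches the top strand at positions 13–19, 79–85.
The reverse primer's reverse complement is AACACCCCTC, matching at positions 121–130.
Each forward site pairs with the reverse site to give a product ending at position 130: sizes 118, 52 bp.

118 bp, 52 bp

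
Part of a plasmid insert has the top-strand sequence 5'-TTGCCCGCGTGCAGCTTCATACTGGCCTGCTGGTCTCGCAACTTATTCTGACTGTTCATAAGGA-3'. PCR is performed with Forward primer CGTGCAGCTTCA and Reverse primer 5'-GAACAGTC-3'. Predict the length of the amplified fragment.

50 bp

Forward primer CGTGCAGCTTCA is found on the top strand at positions 8–19.
Taking the reverse complement of GAACAGTC gives GACTGTTC, found at positions 50–57 on the template; the primer anneals here to the top strand with its 3' end pointing upstream.
The product runs from position 8 to position 57, so its length is 57 − 8 + 1 = 50 bp.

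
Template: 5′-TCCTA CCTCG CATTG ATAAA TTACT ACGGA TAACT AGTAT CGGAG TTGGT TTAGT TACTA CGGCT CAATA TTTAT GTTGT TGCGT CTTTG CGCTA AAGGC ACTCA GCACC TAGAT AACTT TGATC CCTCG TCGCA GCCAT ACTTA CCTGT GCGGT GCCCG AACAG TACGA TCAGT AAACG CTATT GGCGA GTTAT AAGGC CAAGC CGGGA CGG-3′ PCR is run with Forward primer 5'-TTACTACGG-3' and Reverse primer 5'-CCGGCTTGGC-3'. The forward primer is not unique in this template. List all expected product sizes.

188 bp, 154 bp

The forward primer TTACTACGG matches the top strand at positions 21–29, 55–63.
The reverse primer's reverse complement is GCCAAGCCGG, matching at positions 199–208.
Each forward site pairs with the reverse site to give a product ending at position 208: sizes 188, 154 bp.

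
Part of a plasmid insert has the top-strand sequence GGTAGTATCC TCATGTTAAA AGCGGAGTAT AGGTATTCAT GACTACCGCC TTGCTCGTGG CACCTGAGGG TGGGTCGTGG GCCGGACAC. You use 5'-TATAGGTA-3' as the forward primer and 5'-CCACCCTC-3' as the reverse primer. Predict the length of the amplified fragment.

Scanning the template, TATAGGTA occurs at positions 28–35; this primer anneals to the bottom strand there with its 3' end pointing downstream.
Taking the reverse complement of CCACCCTC gives GAGGGTGG, found at positions 66–73 on the template; the primer anneals here to the top strand with its 3' end pointing upstream.
The product runs from position 28 to position 73, so its length is 73 − 28 + 1 = 46 bp.

46 bp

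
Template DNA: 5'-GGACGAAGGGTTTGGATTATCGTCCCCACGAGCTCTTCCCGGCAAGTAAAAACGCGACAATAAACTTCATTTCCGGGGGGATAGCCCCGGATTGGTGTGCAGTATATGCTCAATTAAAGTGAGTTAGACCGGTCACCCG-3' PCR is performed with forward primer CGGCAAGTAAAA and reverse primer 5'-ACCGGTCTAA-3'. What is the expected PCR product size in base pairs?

Scanning the template, CGGCAAGTAAAA occurs at positions 40–51; this primer anneals to the bottom strand there with its 3' end pointing downstream.
Taking the reverse complement of ACCGGTCTAA gives TTAGACCGGT, found at positions 124–133 on the template; the primer anneals here to the top strand with its 3' end pointing upstream.
Amplicon spans positions 40–133: 94 bp.

94 bp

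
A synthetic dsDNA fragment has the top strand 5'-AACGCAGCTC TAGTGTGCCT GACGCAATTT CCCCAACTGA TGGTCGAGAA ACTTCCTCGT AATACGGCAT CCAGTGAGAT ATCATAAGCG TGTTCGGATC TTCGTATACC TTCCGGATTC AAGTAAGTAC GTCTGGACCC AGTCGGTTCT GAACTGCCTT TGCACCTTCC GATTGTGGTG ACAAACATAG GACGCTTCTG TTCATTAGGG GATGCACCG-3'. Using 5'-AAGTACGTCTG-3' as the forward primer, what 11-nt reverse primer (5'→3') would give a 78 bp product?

The forward primer binds at positions 125–135, so a 78 bp product ends at position 125 + 78 − 1 = 202.
The reverse primer anneals to the top strand over positions 192–202, i.e. to ACGCTTCTGTT.
Its sequence written 5'→3' is the reverse complement: AACAGAAGCGT.

5'-AACAGAAGCGT-3'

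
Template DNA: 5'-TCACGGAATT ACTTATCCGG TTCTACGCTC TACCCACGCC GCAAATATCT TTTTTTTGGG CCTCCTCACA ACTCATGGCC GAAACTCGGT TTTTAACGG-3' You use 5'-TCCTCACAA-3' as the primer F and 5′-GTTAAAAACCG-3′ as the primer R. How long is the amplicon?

Scanning the template, TCCTCACAA occurs at positions 63–71; this primer anneals to the bottom strand there with its 3' end pointing downstream.
Taking the reverse complement of GTTAAAAACCG gives CGGTTTTTAAC, found at positions 87–97 on the template; the primer anneals here to the top strand with its 3' end pointing upstream.
Product length = (reverse-primer end) − (forward-primer start) + 1 = 97 − 63 + 1 = 35 bp.

35 bp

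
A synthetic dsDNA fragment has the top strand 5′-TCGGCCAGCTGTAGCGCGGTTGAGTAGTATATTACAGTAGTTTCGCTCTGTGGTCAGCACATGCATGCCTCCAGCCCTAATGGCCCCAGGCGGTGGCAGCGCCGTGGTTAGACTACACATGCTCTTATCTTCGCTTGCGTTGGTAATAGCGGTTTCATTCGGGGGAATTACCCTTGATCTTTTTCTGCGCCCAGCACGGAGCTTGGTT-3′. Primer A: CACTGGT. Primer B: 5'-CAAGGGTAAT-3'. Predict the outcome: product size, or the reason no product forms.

Primer A (CACTGGT) does not match the top strand, and its reverse complement ACCAGTG does not match either.
With no annealing site for primer A, no amplification occurs.

No product — primer A has no binding site in the template.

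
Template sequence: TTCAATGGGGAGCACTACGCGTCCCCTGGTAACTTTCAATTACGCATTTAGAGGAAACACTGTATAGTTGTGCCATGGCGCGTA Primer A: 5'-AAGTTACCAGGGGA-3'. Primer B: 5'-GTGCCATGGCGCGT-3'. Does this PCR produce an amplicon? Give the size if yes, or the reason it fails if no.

Primer A (AAGTTACCAGGGGA) has reverse complement TCCCCTGGTAACTT, which matches the top strand at positions 22–35; primer A anneals to the top strand there with its 3' end pointing upstream toward position 22.
Primer B (GTGCCATGGCGCGT) matches the top strand directly at positions 70–83; it anneals to the bottom strand with its 3' end pointing downstream toward position 83.
The 3' ends diverge (primer A extends toward position 1, primer B toward position 84), so the primers never converge on a shared product.

No product — the primers' 3' ends point away from each other.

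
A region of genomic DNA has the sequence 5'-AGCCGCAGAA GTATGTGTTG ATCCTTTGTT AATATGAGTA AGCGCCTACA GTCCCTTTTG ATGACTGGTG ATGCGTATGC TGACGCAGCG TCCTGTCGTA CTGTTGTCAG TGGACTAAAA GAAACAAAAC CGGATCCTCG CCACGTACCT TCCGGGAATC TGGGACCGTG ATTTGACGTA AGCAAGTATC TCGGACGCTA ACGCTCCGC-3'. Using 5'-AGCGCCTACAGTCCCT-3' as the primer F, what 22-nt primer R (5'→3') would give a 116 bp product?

5'-CCCGGAAGGTACGTGGCGAGGA-3'

The forward primer binds at positions 41–56, so a 116 bp product ends at position 41 + 116 − 1 = 156.
The reverse primer anneals to the top strand over positions 135–156, i.e. to TCCTCGCCACGTACCTTCCGGG.
Its sequence written 5'→3' is the reverse complement: CCCGGAAGGTACGTGGCGAGGA.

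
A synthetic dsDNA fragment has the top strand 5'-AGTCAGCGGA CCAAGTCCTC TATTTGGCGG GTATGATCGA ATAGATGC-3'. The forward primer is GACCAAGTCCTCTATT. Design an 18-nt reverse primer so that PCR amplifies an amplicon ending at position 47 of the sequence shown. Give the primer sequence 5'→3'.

The forward primer binds at positions 9–24; the product's 3' end on the top strand is position 47.
The reverse primer anneals to the top strand over positions 30–47, i.e. to GGTATGATCGAATAGATG.
Its sequence written 5'→3' is the reverse complement: CATCTATTCGATCATACC.

5'-CATCTATTCGATCATACC-3'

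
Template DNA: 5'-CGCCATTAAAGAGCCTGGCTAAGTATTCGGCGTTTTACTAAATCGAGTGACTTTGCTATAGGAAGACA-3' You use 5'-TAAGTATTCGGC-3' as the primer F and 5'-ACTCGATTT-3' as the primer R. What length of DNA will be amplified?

29 bp

Forward primer TAAGTATTCGGC is found on the top strand at positions 20–31.
Taking the reverse complement of ACTCGATTT gives AAATCGAGT, found at positions 40–48 on the template; the primer anneals here to the top strand with its 3' end pointing upstream.
Product length = (reverse-primer end) − (forward-primer start) + 1 = 48 − 20 + 1 = 29 bp.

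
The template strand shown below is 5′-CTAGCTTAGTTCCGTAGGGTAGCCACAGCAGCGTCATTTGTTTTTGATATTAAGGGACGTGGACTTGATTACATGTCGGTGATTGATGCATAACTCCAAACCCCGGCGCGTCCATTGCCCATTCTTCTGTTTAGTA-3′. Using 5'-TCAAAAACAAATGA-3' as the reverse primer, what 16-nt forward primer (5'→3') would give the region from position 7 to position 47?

5'-TAGTTCCGTAGGGTAG-3'

The reverse primer's reverse complement TCATTTGTTTTTGA matches the template at positions 34–47; the product starts at position 7.
The forward primer is identical to the top strand over positions 7–22: TAGTTCCGTAGGGTAG.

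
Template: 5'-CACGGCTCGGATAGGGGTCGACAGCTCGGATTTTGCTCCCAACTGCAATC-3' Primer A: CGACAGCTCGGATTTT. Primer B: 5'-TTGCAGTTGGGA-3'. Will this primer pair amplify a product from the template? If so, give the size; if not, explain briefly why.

Primer A (CGACAGCTCGGATTTT) matches the top strand at positions 19–34; it acts as a forward primer.
Primer B's reverse complement is TCCCAACTGCAA, matching the top strand at positions 37–48; it acts as a reverse primer.
The 3' ends face each other across positions 19–48, giving a 30 bp product.

Yes — a 30 bp product.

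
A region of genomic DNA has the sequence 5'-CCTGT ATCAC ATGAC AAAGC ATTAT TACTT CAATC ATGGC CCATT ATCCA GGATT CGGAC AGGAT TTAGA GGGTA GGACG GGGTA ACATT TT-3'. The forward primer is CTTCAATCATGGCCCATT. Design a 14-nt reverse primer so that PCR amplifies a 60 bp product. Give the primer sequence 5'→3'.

5'-GTTACCCCGTCCTA-3'

The forward primer binds at positions 28–45, so a 60 bp product ends at position 28 + 60 − 1 = 87.
The reverse primer anneals to the top strand over positions 74–87, i.e. to TAGGACGGGGTAAC.
Its sequence written 5'→3' is the reverse complement: GTTACCCCGTCCTA.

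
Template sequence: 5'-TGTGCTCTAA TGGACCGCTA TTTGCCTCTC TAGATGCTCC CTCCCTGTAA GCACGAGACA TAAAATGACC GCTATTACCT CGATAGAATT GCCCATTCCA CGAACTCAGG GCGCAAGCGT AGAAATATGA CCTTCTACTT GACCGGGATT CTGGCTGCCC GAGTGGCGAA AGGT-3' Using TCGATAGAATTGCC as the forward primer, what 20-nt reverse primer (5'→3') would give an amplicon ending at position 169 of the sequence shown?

The forward primer binds at positions 80–93; the product's 3' end on the top strand is position 169.
The reverse primer anneals to the top strand over positions 150–169, i.e. to TCTGGCTGCCCGAGTGGCGA.
Its sequence written 5'→3' is the reverse complement: TCGCCACTCGGGCAGCCAGA.

5'-TCGCCACTCGGGCAGCCAGA-3'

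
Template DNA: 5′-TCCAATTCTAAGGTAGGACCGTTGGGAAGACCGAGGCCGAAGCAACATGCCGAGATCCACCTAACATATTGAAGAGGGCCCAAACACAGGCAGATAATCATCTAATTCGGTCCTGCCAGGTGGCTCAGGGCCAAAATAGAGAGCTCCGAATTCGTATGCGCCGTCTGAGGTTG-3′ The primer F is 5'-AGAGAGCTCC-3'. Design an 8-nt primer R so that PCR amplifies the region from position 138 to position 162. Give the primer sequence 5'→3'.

The product's 3' end on the top strand is position 162.
The reverse primer anneals to the top strand over positions 155–162, i.e. to TATGCGCC.
Its sequence written 5'→3' is the reverse complement: GGCGCATA.

5'-GGCGCATA-3'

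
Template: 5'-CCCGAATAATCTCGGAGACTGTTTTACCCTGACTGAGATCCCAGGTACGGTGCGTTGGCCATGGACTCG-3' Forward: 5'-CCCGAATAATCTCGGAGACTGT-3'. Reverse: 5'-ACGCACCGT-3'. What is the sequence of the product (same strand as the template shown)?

5'-CCCGAATAATCTCGGAGACTGTTTTACCCTGACTGAGATCCCAGGTACGGTGCGT-3'

Scanning the template, CCCGAATAATCTCGGAGACTGT occurs at positions 1–22; this primer anneals to the bottom strand there with its 3' end pointing downstream.
Taking the reverse complement of ACGCACCGT gives ACGGTGCGT, found at positions 47–55 on the template; the primer anneals here to the top strand with its 3' end pointing upstream.
The product is the template from position 1 through 55 (55 bp).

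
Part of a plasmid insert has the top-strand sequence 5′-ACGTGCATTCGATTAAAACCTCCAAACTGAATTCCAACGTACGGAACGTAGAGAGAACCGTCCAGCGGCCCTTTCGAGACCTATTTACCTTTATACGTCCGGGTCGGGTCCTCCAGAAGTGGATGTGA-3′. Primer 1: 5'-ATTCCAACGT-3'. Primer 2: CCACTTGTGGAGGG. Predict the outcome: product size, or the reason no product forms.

Primer 2 (CCACTTGTGGAGGG) does not match the top strand, and its reverse complement CCCTCCACAAGTGG does not match either.
With no annealing site for primer 2, no amplification occurs.

No product — primer 2 has no binding site in the template.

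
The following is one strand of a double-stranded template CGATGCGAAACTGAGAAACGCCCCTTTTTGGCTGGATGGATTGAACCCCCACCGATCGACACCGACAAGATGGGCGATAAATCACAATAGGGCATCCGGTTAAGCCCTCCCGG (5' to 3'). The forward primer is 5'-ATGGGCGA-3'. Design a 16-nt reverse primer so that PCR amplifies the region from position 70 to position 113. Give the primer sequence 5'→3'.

5'-CCGGGAGGGCTTAACC-3'

The product's 3' end on the top strand is position 113.
The reverse primer anneals to the top strand over positions 98–113, i.e. to GGTTAAGCCCTCCCGG.
Its sequence written 5'→3' is the reverse complement: CCGGGAGGGCTTAACC.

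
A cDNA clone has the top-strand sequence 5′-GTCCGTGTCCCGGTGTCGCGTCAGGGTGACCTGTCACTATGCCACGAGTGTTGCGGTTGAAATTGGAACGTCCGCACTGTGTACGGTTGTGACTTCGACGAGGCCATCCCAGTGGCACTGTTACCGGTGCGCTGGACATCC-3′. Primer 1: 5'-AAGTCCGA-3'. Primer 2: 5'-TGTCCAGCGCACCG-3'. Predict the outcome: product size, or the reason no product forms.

No product — primer 1 has no binding site in the template.

Primer 1 (AAGTCCGA) does not match the top strand, and its reverse complement TCGGACTT does not match either.
With no annealing site for primer 1, no amplification occurs.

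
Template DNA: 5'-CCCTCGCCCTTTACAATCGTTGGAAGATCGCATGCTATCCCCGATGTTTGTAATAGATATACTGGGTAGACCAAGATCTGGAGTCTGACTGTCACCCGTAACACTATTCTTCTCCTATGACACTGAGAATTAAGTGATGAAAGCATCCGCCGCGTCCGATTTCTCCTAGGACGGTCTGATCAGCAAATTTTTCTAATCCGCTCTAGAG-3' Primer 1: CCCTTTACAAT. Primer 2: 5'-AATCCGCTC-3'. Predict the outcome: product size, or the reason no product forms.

No product — both primers anneal to the same strand and extend in the same direction.

Primer 1 (CCCTTTACAAT) matches the top strand at positions 7–17 (3' end points downstream).
Primer 2 (AATCCGCTC) also matches the top strand directly, at positions 195–203 — its reverse complement GAGCGGATT is not present.
Both primers anneal to the bottom strand with 3' ends pointing the same way, so neither can prime synthesis back toward the other.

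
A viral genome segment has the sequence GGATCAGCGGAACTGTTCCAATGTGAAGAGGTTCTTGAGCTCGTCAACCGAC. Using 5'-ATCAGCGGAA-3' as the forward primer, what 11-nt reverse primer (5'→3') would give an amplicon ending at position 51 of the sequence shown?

The forward primer binds at positions 3–12; the product's 3' end on the top strand is position 51.
The reverse primer anneals to the top strand over positions 41–51, i.e. to TCGTCAACCGA.
Its sequence written 5'→3' is the reverse complement: TCGGTTGACGA.

5'-TCGGTTGACGA-3'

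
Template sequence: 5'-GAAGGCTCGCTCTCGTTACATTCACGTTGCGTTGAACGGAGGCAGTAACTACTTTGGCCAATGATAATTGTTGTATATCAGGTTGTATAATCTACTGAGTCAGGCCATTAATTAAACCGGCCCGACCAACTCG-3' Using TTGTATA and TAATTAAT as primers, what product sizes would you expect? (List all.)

The forward primer TTGTATA matches the top strand at positions 71–77, 83–89.
The reverse primer's reverse complement is ATTAATTA, matching at positions 107–114.
Each forward site pairs with the reverse site to give a product ending at position 114: sizes 44, 32 bp.

44 bp, 32 bp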